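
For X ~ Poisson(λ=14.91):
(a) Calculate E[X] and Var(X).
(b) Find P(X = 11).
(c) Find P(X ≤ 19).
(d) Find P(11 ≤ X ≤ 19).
(a) E[X] = 14.9100, Var(X) = 14.9100
(b) P(X = 11) = 0.067884
(c) P(X ≤ 19) = 0.880176
(d) P(11 ≤ X ≤ 19) = 0.757270

We have X ~ Poisson(λ=14.91).

(a) Moments:
E[X] = 14.9100
Var(X) = 14.9100
σ = √Var(X) = 3.8613

(b) Point probability using PMF:
P(X = 11) = 0.067884

(c) Cumulative probability using CDF:
P(X ≤ 19) = F(19) = 0.880176

(d) Range probability:
P(11 ≤ X ≤ 19) = P(X ≤ 19) - P(X ≤ 10)
                   = F(19) - F(10)
                   = 0.880176 - 0.122905
                   = 0.757270

This means approximately 75.7% of outcomes fall in the interval [11, 19].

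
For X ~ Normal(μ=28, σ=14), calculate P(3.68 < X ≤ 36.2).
0.679785

We have X ~ Normal(μ=28, σ=14).

To find P(3.68 < X ≤ 36.2), we use:
P(3.68 < X ≤ 36.2) = P(X ≤ 36.2) - P(X ≤ 3.68)
                 = F(36.2) - F(3.68)
                 = 0.720966 - 0.041181
                 = 0.679785

So there's approximately a 68.0% chance that X falls in this range.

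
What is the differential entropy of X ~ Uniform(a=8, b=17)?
2.1972 nats

We have X ~ Uniform(a=8, b=17).

The differential entropy measures the uncertainty or information content of the distribution.

For a Uniform distribution with a=8, b=17:
h(X) = 2.1972 nats

(In bits, this would be 3.1699 bits.)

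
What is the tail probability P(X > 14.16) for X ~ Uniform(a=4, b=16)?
0.153333

We have X ~ Uniform(a=4, b=16).

P(X > 14.16) = 1 - P(X ≤ 14.16)
                = 1 - F(14.16)
                = 1 - 0.846667
                = 0.153333

So there's approximately a 15.3% chance that X exceeds 14.16.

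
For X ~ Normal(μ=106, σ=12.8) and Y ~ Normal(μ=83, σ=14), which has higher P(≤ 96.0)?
Y has higher probability (P(Y ≤ 96.0) = 0.8234 > P(X ≤ 96.0) = 0.2173)

Compute P(≤ 96.0) for each distribution:

X ~ Normal(μ=106, σ=12.8):
P(X ≤ 96.0) = 0.2173

Y ~ Normal(μ=83, σ=14):
P(Y ≤ 96.0) = 0.8234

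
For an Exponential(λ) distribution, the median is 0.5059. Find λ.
λ = 1.3701

For X ~ Exponential(λ), the CDF is F(x) = 1 - e^(-λx).
The median m satisfies F(m) = 0.5:
1 - e^(-λm) = 0.5
e^(-λm) = 0.5
λm = ln(2)
m = ln(2) / λ

Given m = 0.5059:
λ = ln(2) / 0.5059 = 0.693147 / 0.5059 = 1.3701

Verification: ln(2) / 1.3701 = 0.5059 ✓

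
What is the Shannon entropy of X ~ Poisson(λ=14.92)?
2.7645 nats

We have X ~ Poisson(λ=14.92).

The Shannon entropy measures the uncertainty or information content of the distribution.

For a Poisson distribution with λ=14.92:
H(X) = 2.7645 nats

(In bits, this would be 3.9883 bits.)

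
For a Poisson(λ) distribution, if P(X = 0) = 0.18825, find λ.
λ = 1.6700

For a Poisson(λ) distribution, the PMF at 0 is:
P(X = 0) = λ^0 e^(-λ) / 0! = e^(-λ)

Given P(X = 0) = 0.18825:
e^(-λ) = 0.18825
-λ = ln(0.18825)
λ = -ln(0.18825) = 1.6700

Verification: e^(-1.6700) = 0.18825 ✓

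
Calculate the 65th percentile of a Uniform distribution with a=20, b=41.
33.6500

We have X ~ Uniform(a=20, b=41).

We want to find x such that P(X ≤ x) = 0.65.

This is the 65th percentile, which means 65% of values fall below this point.

Using the inverse CDF (quantile function):
x = F⁻¹(0.65) = 33.6500

Verification: P(X ≤ 33.6500) = 0.65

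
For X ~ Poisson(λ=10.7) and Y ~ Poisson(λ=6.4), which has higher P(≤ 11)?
Y has higher probability (P(Y ≤ 11) = 0.9693 > P(X ≤ 11) = 0.6150)

Compute P(≤ 11) for each distribution:

X ~ Poisson(λ=10.7):
P(X ≤ 11) = 0.6150

Y ~ Poisson(λ=6.4):
P(Y ≤ 11) = 0.9693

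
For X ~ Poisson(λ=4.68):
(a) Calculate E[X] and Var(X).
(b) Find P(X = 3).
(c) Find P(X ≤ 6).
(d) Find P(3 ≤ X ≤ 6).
(a) E[X] = 4.6800, Var(X) = 4.6800
(b) P(X = 3) = 0.158521
(c) P(X ≤ 6) = 0.807321
(d) P(3 ≤ X ≤ 6) = 0.653000

We have X ~ Poisson(λ=4.68).

(a) Moments:
E[X] = 4.6800
Var(X) = 4.6800
σ = √Var(X) = 2.1633

(b) Point probability using PMF:
P(X = 3) = 0.158521

(c) Cumulative probability using CDF:
P(X ≤ 6) = F(6) = 0.807321

(d) Range probability:
P(3 ≤ X ≤ 6) = P(X ≤ 6) - P(X ≤ 2)
                   = F(6) - F(2)
                   = 0.807321 - 0.154321
                   = 0.653000

This means approximately 65.3% of outcomes fall in the interval [3, 6].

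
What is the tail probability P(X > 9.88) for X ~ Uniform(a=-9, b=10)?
0.006316

We have X ~ Uniform(a=-9, b=10).

P(X > 9.88) = 1 - P(X ≤ 9.88)
                = 1 - F(9.88)
                = 1 - 0.993684
                = 0.006316

So there's approximately a 0.6% chance that X exceeds 9.88.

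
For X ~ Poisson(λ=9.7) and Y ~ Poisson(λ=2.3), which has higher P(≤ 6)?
Y has higher probability (P(Y ≤ 6) = 0.9906 > P(X ≤ 6) = 0.1502)

Compute P(≤ 6) for each distribution:

X ~ Poisson(λ=9.7):
P(X ≤ 6) = 0.1502

Y ~ Poisson(λ=2.3):
P(Y ≤ 6) = 0.9906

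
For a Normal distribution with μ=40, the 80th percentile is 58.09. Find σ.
σ = 21.4942

For X ~ Normal(μ, σ), the p-th percentile satisfies x = μ + z_p × σ,
where z_p = Φ⁻¹(p) is the standard normal quantile.

Step 1: z_{0.8} = Φ⁻¹(0.8) = 0.8416

Step 2: Solve for σ:
58.09 = 40 + 0.8416 × σ
σ = (58.09 - 40) / 0.8416
σ = 18.09 / 0.8416
σ = 21.4942

Verification: μ + z × σ = 40 + 0.8416 × 21.4942 = 58.09 ✓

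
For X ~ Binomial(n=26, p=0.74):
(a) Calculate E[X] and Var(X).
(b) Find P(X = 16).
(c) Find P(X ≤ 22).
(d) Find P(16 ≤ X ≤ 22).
(a) E[X] = 19.2400, Var(X) = 5.0024
(b) P(X = 16) = 0.060629
(c) P(X ≤ 22) = 0.935094
(d) P(16 ≤ X ≤ 22) = 0.883058

We have X ~ Binomial(n=26, p=0.74).

(a) Moments:
E[X] = 19.2400
Var(X) = 5.0024
σ = √Var(X) = 2.2366

(b) Point probability using PMF:
P(X = 16) = 0.060629

(c) Cumulative probability using CDF:
P(X ≤ 22) = F(22) = 0.935094

(d) Range probability:
P(16 ≤ X ≤ 22) = P(X ≤ 22) - P(X ≤ 15)
                   = F(22) - F(15)
                   = 0.935094 - 0.052036
                   = 0.883058

This means approximately 88.3% of outcomes fall in the interval [16, 22].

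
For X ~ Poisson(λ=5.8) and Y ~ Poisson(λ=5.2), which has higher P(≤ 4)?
Y has higher probability (P(Y ≤ 4) = 0.4061 > P(X ≤ 4) = 0.3127)

Compute P(≤ 4) for each distribution:

X ~ Poisson(λ=5.8):
P(X ≤ 4) = 0.3127

Y ~ Poisson(λ=5.2):
P(Y ≤ 4) = 0.4061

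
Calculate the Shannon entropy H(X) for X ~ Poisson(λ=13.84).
2.7265 nats

We have X ~ Poisson(λ=13.84).

The Shannon entropy measures the uncertainty or information content of the distribution.

For a Poisson distribution with λ=13.84:
H(X) = 2.7265 nats

(In bits, this would be 3.9334 bits.)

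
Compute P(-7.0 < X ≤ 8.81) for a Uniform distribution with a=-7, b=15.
0.718636

We have X ~ Uniform(a=-7, b=15).

To find P(-7.0 < X ≤ 8.81), we use:
P(-7.0 < X ≤ 8.81) = P(X ≤ 8.81) - P(X ≤ -7.0)
                 = F(8.81) - F(-7.0)
                 = 0.718636 - 0.000000
                 = 0.718636

So there's approximately a 71.9% chance that X falls in this range.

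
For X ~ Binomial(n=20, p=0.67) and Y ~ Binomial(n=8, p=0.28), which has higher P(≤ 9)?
Y has higher probability (P(Y ≤ 9) = 1.0000 > P(X ≤ 9) = 0.0350)

Compute P(≤ 9) for each distribution:

X ~ Binomial(n=20, p=0.67):
P(X ≤ 9) = 0.0350

Y ~ Binomial(n=8, p=0.28):
P(Y ≤ 9) = 1.0000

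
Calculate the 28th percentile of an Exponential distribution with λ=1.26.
0.2607

We have X ~ Exponential(λ=1.26).

We want to find x such that P(X ≤ x) = 0.28.

This is the 28th percentile, which means 28% of values fall below this point.

Using the inverse CDF (quantile function):
x = F⁻¹(0.28) = 0.2607

Verification: P(X ≤ 0.2607) = 0.28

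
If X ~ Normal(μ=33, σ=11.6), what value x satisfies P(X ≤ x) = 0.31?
27.2481

We have X ~ Normal(μ=33, σ=11.6).

We want to find x such that P(X ≤ x) = 0.31.

This is the 31st percentile, which means 31% of values fall below this point.

Using the inverse CDF (quantile function):
x = F⁻¹(0.31) = 27.2481

Verification: P(X ≤ 27.2481) = 0.31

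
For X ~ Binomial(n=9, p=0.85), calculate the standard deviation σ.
1.0712

We have X ~ Binomial(n=9, p=0.85).

For a Binomial distribution with n=9, p=0.85:
σ = √Var(X) = 1.0712

The standard deviation is the square root of the variance.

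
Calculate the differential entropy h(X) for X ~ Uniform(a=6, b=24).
2.8904 nats

We have X ~ Uniform(a=6, b=24).

The differential entropy measures the uncertainty or information content of the distribution.

For a Uniform distribution with a=6, b=24:
h(X) = 2.8904 nats

(In bits, this would be 4.1699 bits.)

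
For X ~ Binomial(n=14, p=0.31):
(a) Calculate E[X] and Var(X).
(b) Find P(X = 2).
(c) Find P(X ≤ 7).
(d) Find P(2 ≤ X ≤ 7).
(a) E[X] = 4.3400, Var(X) = 2.9946
(b) P(X = 2) = 0.101848
(c) P(X ≤ 7) = 0.961881
(d) P(2 ≤ X ≤ 7) = 0.921460

We have X ~ Binomial(n=14, p=0.31).

(a) Moments:
E[X] = 4.3400
Var(X) = 2.9946
σ = √Var(X) = 1.7305

(b) Point probability using PMF:
P(X = 2) = 0.101848

(c) Cumulative probability using CDF:
P(X ≤ 7) = F(7) = 0.961881

(d) Range probability:
P(2 ≤ X ≤ 7) = P(X ≤ 7) - P(X ≤ 1)
                   = F(7) - F(1)
                   = 0.961881 - 0.040421
                   = 0.921460

This means approximately 92.1% of outcomes fall in the interval [2, 7].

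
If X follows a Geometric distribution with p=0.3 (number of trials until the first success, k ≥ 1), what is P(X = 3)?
0.147000

We have X ~ Geometric(p=0.3) (number of trials until the first success, k ≥ 1).

For a Geometric distribution, the PMF gives us the probability of each outcome.

Using the PMF formula:
P(X = 3) = 0.147000

Rounded to 4 decimal places: 0.1470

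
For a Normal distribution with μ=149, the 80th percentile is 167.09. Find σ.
σ = 21.4942

For X ~ Normal(μ, σ), the p-th percentile satisfies x = μ + z_p × σ,
where z_p = Φ⁻¹(p) is the standard normal quantile.

Step 1: z_{0.8} = Φ⁻¹(0.8) = 0.8416

Step 2: Solve for σ:
167.09 = 149 + 0.8416 × σ
σ = (167.09 - 149) / 0.8416
σ = 18.09 / 0.8416
σ = 21.4942

Verification: μ + z × σ = 149 + 0.8416 × 21.4942 = 167.09 ✓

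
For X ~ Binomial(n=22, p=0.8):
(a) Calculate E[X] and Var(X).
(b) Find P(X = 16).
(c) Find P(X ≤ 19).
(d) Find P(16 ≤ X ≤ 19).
(a) E[X] = 17.6000, Var(X) = 3.5200
(b) P(X = 16) = 0.134411
(c) P(X ≤ 19) = 0.845509
(d) P(16 ≤ X ≤ 19) = 0.712558

We have X ~ Binomial(n=22, p=0.8).

(a) Moments:
E[X] = 17.6000
Var(X) = 3.5200
σ = √Var(X) = 1.8762

(b) Point probability using PMF:
P(X = 16) = 0.134411

(c) Cumulative probability using CDF:
P(X ≤ 19) = F(19) = 0.845509

(d) Range probability:
P(16 ≤ X ≤ 19) = P(X ≤ 19) - P(X ≤ 15)
                   = F(19) - F(15)
                   = 0.845509 - 0.132951
                   = 0.712558

This means approximately 71.3% of outcomes fall in the interval [16, 19].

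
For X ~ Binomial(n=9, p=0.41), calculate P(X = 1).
0.054180

We have X ~ Binomial(n=9, p=0.41).

For a Binomial distribution, the PMF gives us the probability of each outcome.

Using the PMF formula:
P(X = 1) = 0.054180

Rounded to 4 decimal places: 0.0542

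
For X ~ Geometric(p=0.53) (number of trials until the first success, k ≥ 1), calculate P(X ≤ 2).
0.779100

We have X ~ Geometric(p=0.53) (number of trials until the first success, k ≥ 1).

The CDF gives us P(X ≤ k).

Using the CDF:
P(X ≤ 2) = 0.779100

This means there's approximately a 77.9% chance that X is at most 2.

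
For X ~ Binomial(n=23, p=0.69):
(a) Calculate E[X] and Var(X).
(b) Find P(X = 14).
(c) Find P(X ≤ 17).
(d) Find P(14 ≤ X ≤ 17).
(a) E[X] = 15.8700, Var(X) = 4.9197
(b) P(X = 14) = 0.119802
(c) P(X ≤ 17) = 0.764165
(d) P(14 ≤ X ≤ 17) = 0.621046

We have X ~ Binomial(n=23, p=0.69).

(a) Moments:
E[X] = 15.8700
Var(X) = 4.9197
σ = √Var(X) = 2.2180

(b) Point probability using PMF:
P(X = 14) = 0.119802

(c) Cumulative probability using CDF:
P(X ≤ 17) = F(17) = 0.764165

(d) Range probability:
P(14 ≤ X ≤ 17) = P(X ≤ 17) - P(X ≤ 13)
                   = F(17) - F(13)
                   = 0.764165 - 0.143119
                   = 0.621046

This means approximately 62.1% of outcomes fall in the interval [14, 17].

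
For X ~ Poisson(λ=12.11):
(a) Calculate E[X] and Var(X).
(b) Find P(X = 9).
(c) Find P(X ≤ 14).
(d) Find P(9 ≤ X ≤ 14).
(a) E[X] = 12.1100, Var(X) = 12.1100
(b) P(X = 9) = 0.084963
(c) P(X ≤ 14) = 0.761981
(d) P(9 ≤ X ≤ 14) = 0.614029

We have X ~ Poisson(λ=12.11).

(a) Moments:
E[X] = 12.1100
Var(X) = 12.1100
σ = √Var(X) = 3.4799

(b) Point probability using PMF:
P(X = 9) = 0.084963

(c) Cumulative probability using CDF:
P(X ≤ 14) = F(14) = 0.761981

(d) Range probability:
P(9 ≤ X ≤ 14) = P(X ≤ 14) - P(X ≤ 8)
                   = F(14) - F(8)
                   = 0.761981 - 0.147952
                   = 0.614029

This means approximately 61.4% of outcomes fall in the interval [9, 14].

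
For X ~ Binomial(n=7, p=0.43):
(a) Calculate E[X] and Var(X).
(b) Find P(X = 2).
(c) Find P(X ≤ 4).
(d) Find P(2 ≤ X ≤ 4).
(a) E[X] = 3.0100, Var(X) = 1.7157
(b) P(X = 2) = 0.233631
(c) P(X ≤ 4) = 0.871757
(d) P(2 ≤ X ≤ 4) = 0.748976

We have X ~ Binomial(n=7, p=0.43).

(a) Moments:
E[X] = 3.0100
Var(X) = 1.7157
σ = √Var(X) = 1.3098

(b) Point probability using PMF:
P(X = 2) = 0.233631

(c) Cumulative probability using CDF:
P(X ≤ 4) = F(4) = 0.871757

(d) Range probability:
P(2 ≤ X ≤ 4) = P(X ≤ 4) - P(X ≤ 1)
                   = F(4) - F(1)
                   = 0.871757 - 0.122781
                   = 0.748976

This means approximately 74.9% of outcomes fall in the interval [2, 4].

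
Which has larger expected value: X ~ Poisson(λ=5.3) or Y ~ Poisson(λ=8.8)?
Y has larger mean (8.8000 > 5.3000)

Compute the expected value for each distribution:

X ~ Poisson(λ=5.3):
E[X] = 5.3000

Y ~ Poisson(λ=8.8):
E[Y] = 8.8000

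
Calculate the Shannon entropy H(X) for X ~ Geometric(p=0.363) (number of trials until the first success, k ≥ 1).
1.8048 nats

We have X ~ Geometric(p=0.363) (number of trials until the first success, k ≥ 1).

The Shannon entropy measures the uncertainty or information content of the distribution.

For a Geometric distribution with p=0.363 (number of trials until the first success, k ≥ 1):
H(X) = 1.8048 nats

(In bits, this would be 2.6037 bits.)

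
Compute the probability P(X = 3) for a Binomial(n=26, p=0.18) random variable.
0.157946

We have X ~ Binomial(n=26, p=0.18).

For a Binomial distribution, the PMF gives us the probability of each outcome.

Using the PMF formula:
P(X = 3) = 0.157946

Rounded to 4 decimal places: 0.1579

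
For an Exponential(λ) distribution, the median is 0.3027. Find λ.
λ = 2.2899

For X ~ Exponential(λ), the CDF is F(x) = 1 - e^(-λx).
The median m satisfies F(m) = 0.5:
1 - e^(-λm) = 0.5
e^(-λm) = 0.5
λm = ln(2)
m = ln(2) / λ

Given m = 0.3027:
λ = ln(2) / 0.3027 = 0.693147 / 0.3027 = 2.2899

Verification: ln(2) / 2.2899 = 0.3027 ✓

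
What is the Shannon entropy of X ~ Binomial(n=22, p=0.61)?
2.2455 nats

We have X ~ Binomial(n=22, p=0.61).

The Shannon entropy measures the uncertainty or information content of the distribution.

For a Binomial distribution with n=22, p=0.61:
H(X) = 2.2455 nats

(In bits, this would be 3.2395 bits.)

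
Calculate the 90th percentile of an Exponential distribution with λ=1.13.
2.0377

We have X ~ Exponential(λ=1.13).

We want to find x such that P(X ≤ x) = 0.9.

This is the 90th percentile, which means 90% of values fall below this point.

Using the inverse CDF (quantile function):
x = F⁻¹(0.9) = 2.0377

Verification: P(X ≤ 2.0377) = 0.9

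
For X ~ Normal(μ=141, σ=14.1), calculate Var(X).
198.8100

We have X ~ Normal(μ=141, σ=14.1).

For a Normal distribution with μ=141, σ=14.1:
Var(X) = 198.8100

The variance measures the spread of the distribution around the mean.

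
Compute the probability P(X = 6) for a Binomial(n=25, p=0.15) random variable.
0.091987

We have X ~ Binomial(n=25, p=0.15).

For a Binomial distribution, the PMF gives us the probability of each outcome.

Using the PMF formula:
P(X = 6) = 0.091987

Rounded to 4 decimal places: 0.0920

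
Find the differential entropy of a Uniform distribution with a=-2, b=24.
3.2581 nats

We have X ~ Uniform(a=-2, b=24).

The differential entropy measures the uncertainty or information content of the distribution.

For a Uniform distribution with a=-2, b=24:
h(X) = 3.2581 nats

(In bits, this would be 4.7004 bits.)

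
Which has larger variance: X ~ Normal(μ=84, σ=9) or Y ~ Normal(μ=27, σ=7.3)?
X has larger variance (81.0000 > 53.2900)

Compute the variance for each distribution:

X ~ Normal(μ=84, σ=9):
Var(X) = 81.0000

Y ~ Normal(μ=27, σ=7.3):
Var(Y) = 53.2900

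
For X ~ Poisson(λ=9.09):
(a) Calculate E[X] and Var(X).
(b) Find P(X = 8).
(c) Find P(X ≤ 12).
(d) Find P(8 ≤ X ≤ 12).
(a) E[X] = 9.0900, Var(X) = 9.0900
(b) P(X = 8) = 0.130393
(c) P(X ≤ 12) = 0.869127
(d) P(8 ≤ X ≤ 12) = 0.555664

We have X ~ Poisson(λ=9.09).

(a) Moments:
E[X] = 9.0900
Var(X) = 9.0900
σ = √Var(X) = 3.0150

(b) Point probability using PMF:
P(X = 8) = 0.130393

(c) Cumulative probability using CDF:
P(X ≤ 12) = F(12) = 0.869127

(d) Range probability:
P(8 ≤ X ≤ 12) = P(X ≤ 12) - P(X ≤ 7)
                   = F(12) - F(7)
                   = 0.869127 - 0.313462
                   = 0.555664

This means approximately 55.6% of outcomes fall in the interval [8, 12].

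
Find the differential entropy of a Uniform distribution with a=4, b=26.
3.0910 nats

We have X ~ Uniform(a=4, b=26).

The differential entropy measures the uncertainty or information content of the distribution.

For a Uniform distribution with a=4, b=26:
h(X) = 3.0910 nats

(In bits, this would be 4.4594 bits.)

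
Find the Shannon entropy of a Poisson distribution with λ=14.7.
2.7570 nats

We have X ~ Poisson(λ=14.7).

The Shannon entropy measures the uncertainty or information content of the distribution.

For a Poisson distribution with λ=14.7:
H(X) = 2.7570 nats

(In bits, this would be 3.9775 bits.)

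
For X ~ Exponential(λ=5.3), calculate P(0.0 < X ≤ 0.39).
0.873435

We have X ~ Exponential(λ=5.3).

To find P(0.0 < X ≤ 0.39), we use:
P(0.0 < X ≤ 0.39) = P(X ≤ 0.39) - P(X ≤ 0.0)
                 = F(0.39) - F(0.0)
                 = 0.873435 - 0.000000
                 = 0.873435

So there's approximately a 87.3% chance that X falls in this range.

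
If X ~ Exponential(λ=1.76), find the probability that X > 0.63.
0.329955

We have X ~ Exponential(λ=1.76).

P(X > 0.63) = 1 - P(X ≤ 0.63)
                = 1 - F(0.63)
                = 1 - 0.670045
                = 0.329955

So there's approximately a 33.0% chance that X exceeds 0.63.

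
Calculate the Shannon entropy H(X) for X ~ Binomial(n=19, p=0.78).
1.9995 nats

We have X ~ Binomial(n=19, p=0.78).

The Shannon entropy measures the uncertainty or information content of the distribution.

For a Binomial distribution with n=19, p=0.78:
H(X) = 1.9995 nats

(In bits, this would be 2.8846 bits.)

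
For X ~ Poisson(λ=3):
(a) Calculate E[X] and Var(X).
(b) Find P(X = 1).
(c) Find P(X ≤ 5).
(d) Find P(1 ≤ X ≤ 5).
(a) E[X] = 3.0000, Var(X) = 3.0000
(b) P(X = 1) = 0.149361
(c) P(X ≤ 5) = 0.916082
(d) P(1 ≤ X ≤ 5) = 0.866295

We have X ~ Poisson(λ=3).

(a) Moments:
E[X] = 3.0000
Var(X) = 3.0000
σ = √Var(X) = 1.7321

(b) Point probability using PMF:
P(X = 1) = 0.149361

(c) Cumulative probability using CDF:
P(X ≤ 5) = F(5) = 0.916082

(d) Range probability:
P(1 ≤ X ≤ 5) = P(X ≤ 5) - P(X ≤ 0)
                   = F(5) - F(0)
                   = 0.916082 - 0.049787
                   = 0.866295

This means approximately 86.6% of outcomes fall in the interval [1, 5].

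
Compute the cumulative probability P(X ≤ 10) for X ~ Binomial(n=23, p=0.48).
0.412214

We have X ~ Binomial(n=23, p=0.48).

The CDF gives us P(X ≤ k).

Using the CDF:
P(X ≤ 10) = 0.412214

This means there's approximately a 41.2% chance that X is at most 10.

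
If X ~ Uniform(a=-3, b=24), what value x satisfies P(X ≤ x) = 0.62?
13.7400

We have X ~ Uniform(a=-3, b=24).

We want to find x such that P(X ≤ x) = 0.62.

This is the 62nd percentile, which means 62% of values fall below this point.

Using the inverse CDF (quantile function):
x = F⁻¹(0.62) = 13.7400

Verification: P(X ≤ 13.7400) = 0.62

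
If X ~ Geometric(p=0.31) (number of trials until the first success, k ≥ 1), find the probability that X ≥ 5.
0.226671

We have X ~ Geometric(p=0.31) (number of trials until the first success, k ≥ 1).

For discrete distributions, P(X ≥ 5) = 1 - P(X ≤ 4).

P(X ≤ 4) = 0.773329
P(X ≥ 5) = 1 - 0.773329 = 0.226671

So there's approximately a 22.7% chance that X is at least 5.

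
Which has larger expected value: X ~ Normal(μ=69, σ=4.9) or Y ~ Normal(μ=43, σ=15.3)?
X has larger mean (69.0000 > 43.0000)

Compute the expected value for each distribution:

X ~ Normal(μ=69, σ=4.9):
E[X] = 69.0000

Y ~ Normal(μ=43, σ=15.3):
E[Y] = 43.0000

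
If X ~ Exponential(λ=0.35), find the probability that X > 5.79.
0.131796

We have X ~ Exponential(λ=0.35).

P(X > 5.79) = 1 - P(X ≤ 5.79)
                = 1 - F(5.79)
                = 1 - 0.868204
                = 0.131796

So there's approximately a 13.2% chance that X exceeds 5.79.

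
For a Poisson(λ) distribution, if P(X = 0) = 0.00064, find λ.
λ = 7.3540

For a Poisson(λ) distribution, the PMF at 0 is:
P(X = 0) = λ^0 e^(-λ) / 0! = e^(-λ)

Given P(X = 0) = 0.00064:
e^(-λ) = 0.00064
-λ = ln(0.00064)
λ = -ln(0.00064) = 7.3540

Verification: e^(-7.3540) = 0.00064 ✓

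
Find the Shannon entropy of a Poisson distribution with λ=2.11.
1.7353 nats

We have X ~ Poisson(λ=2.11).

The Shannon entropy measures the uncertainty or information content of the distribution.

For a Poisson distribution with λ=2.11:
H(X) = 1.7353 nats

(In bits, this would be 2.5035 bits.)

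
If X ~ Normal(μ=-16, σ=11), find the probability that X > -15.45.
0.480061

We have X ~ Normal(μ=-16, σ=11).

P(X > -15.45) = 1 - P(X ≤ -15.45)
                = 1 - F(-15.45)
                = 1 - 0.519939
                = 0.480061

So there's approximately a 48.0% chance that X exceeds -15.45.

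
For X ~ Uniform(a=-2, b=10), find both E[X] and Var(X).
E[X] = 4.0000, Var(X) = 12.0000

We have X ~ Uniform(a=-2, b=10).

For a Uniform distribution with a=-2, b=10:

Expected value:
E[X] = 4.0000

Variance:
Var(X) = 12.0000

Standard deviation:
σ = √Var(X) = 3.4641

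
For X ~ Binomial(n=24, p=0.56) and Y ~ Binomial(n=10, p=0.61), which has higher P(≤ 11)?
Y has higher probability (P(Y ≤ 11) = 1.0000 > P(X ≤ 11) = 0.2119)

Compute P(≤ 11) for each distribution:

X ~ Binomial(n=24, p=0.56):
P(X ≤ 11) = 0.2119

Y ~ Binomial(n=10, p=0.61):
P(Y ≤ 11) = 1.0000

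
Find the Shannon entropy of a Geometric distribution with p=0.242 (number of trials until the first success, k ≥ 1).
2.2867 nats

We have X ~ Geometric(p=0.242) (number of trials until the first success, k ≥ 1).

The Shannon entropy measures the uncertainty or information content of the distribution.

For a Geometric distribution with p=0.242 (number of trials until the first success, k ≥ 1):
H(X) = 2.2867 nats

(In bits, this would be 3.2990 bits.)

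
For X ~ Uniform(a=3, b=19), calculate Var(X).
21.3333

We have X ~ Uniform(a=3, b=19).

For a Uniform distribution with a=3, b=19:
Var(X) = 21.3333

The variance measures the spread of the distribution around the mean.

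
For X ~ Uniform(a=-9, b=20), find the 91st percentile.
17.3900

We have X ~ Uniform(a=-9, b=20).

We want to find x such that P(X ≤ x) = 0.91.

This is the 91st percentile, which means 91% of values fall below this point.

Using the inverse CDF (quantile function):
x = F⁻¹(0.91) = 17.3900

Verification: P(X ≤ 17.3900) = 0.91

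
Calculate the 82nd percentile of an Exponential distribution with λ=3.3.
0.5196

We have X ~ Exponential(λ=3.3).

We want to find x such that P(X ≤ x) = 0.82.

This is the 82nd percentile, which means 82% of values fall below this point.

Using the inverse CDF (quantile function):
x = F⁻¹(0.82) = 0.5196

Verification: P(X ≤ 0.5196) = 0.82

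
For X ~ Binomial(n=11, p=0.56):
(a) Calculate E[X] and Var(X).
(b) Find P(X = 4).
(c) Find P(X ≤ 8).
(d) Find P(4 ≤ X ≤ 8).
(a) E[X] = 6.1600, Var(X) = 2.7104
(b) P(X = 4) = 0.103618
(c) P(X ≤ 8) = 0.925950
(d) P(4 ≤ X ≤ 8) = 0.872787

We have X ~ Binomial(n=11, p=0.56).

(a) Moments:
E[X] = 6.1600
Var(X) = 2.7104
σ = √Var(X) = 1.6463

(b) Point probability using PMF:
P(X = 4) = 0.103618

(c) Cumulative probability using CDF:
P(X ≤ 8) = F(8) = 0.925950

(d) Range probability:
P(4 ≤ X ≤ 8) = P(X ≤ 8) - P(X ≤ 3)
                   = F(8) - F(3)
                   = 0.925950 - 0.053163
                   = 0.872787

This means approximately 87.3% of outcomes fall in the interval [4, 8].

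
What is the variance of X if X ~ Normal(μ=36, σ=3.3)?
10.8900

We have X ~ Normal(μ=36, σ=3.3).

For a Normal distribution with μ=36, σ=3.3:
Var(X) = 10.8900

The variance measures the spread of the distribution around the mean.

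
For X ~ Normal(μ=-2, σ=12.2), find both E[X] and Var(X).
E[X] = -2.0000, Var(X) = 148.8400

We have X ~ Normal(μ=-2, σ=12.2).

For a Normal distribution with μ=-2, σ=12.2:

Expected value:
E[X] = -2.0000

Variance:
Var(X) = 148.8400

Standard deviation:
σ = √Var(X) = 12.2000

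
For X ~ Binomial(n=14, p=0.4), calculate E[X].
5.6000

We have X ~ Binomial(n=14, p=0.4).

For a Binomial distribution with n=14, p=0.4:
E[X] = 5.6000

This is the expected (average) value of X.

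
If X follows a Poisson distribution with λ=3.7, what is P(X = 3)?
0.208720

We have X ~ Poisson(λ=3.7).

For a Poisson distribution, the PMF gives us the probability of each outcome.

Using the PMF formula:
P(X = 3) = 0.208720

Rounded to 4 decimal places: 0.2087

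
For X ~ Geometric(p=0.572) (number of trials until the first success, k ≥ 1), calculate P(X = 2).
0.244816

We have X ~ Geometric(p=0.572) (number of trials until the first success, k ≥ 1).

For a Geometric distribution, the PMF gives us the probability of each outcome.

Using the PMF formula:
P(X = 2) = 0.244816

Rounded to 4 decimal places: 0.2448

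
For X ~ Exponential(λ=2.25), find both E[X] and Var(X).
E[X] = 0.4444, Var(X) = 0.1975

We have X ~ Exponential(λ=2.25).

For an Exponential distribution with λ=2.25:

Expected value:
E[X] = 0.4444

Variance:
Var(X) = 0.1975

Standard deviation:
σ = √Var(X) = 0.4444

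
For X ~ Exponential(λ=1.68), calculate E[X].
0.5952

We have X ~ Exponential(λ=1.68).

For an Exponential distribution with λ=1.68:
E[X] = 0.5952

This is the expected (average) value of X.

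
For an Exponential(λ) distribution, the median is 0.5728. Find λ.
λ = 1.2101

For X ~ Exponential(λ), the CDF is F(x) = 1 - e^(-λx).
The median m satisfies F(m) = 0.5:
1 - e^(-λm) = 0.5
e^(-λm) = 0.5
λm = ln(2)
m = ln(2) / λ

Given m = 0.5728:
λ = ln(2) / 0.5728 = 0.693147 / 0.5728 = 1.2101

Verification: ln(2) / 1.2101 = 0.5728 ✓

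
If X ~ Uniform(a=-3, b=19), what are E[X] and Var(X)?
E[X] = 8.0000, Var(X) = 40.3333

We have X ~ Uniform(a=-3, b=19).

For a Uniform distribution with a=-3, b=19:

Expected value:
E[X] = 8.0000

Variance:
Var(X) = 40.3333

Standard deviation:
σ = √Var(X) = 6.3509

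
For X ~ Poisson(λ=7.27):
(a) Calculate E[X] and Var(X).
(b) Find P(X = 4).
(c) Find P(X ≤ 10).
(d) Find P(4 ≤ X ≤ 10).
(a) E[X] = 7.2700, Var(X) = 7.2700
(b) P(X = 4) = 0.081022
(c) P(X ≤ 10) = 0.881212
(d) P(4 ≤ X ≤ 10) = 0.812480

We have X ~ Poisson(λ=7.27).

(a) Moments:
E[X] = 7.2700
Var(X) = 7.2700
σ = √Var(X) = 2.6963

(b) Point probability using PMF:
P(X = 4) = 0.081022

(c) Cumulative probability using CDF:
P(X ≤ 10) = F(10) = 0.881212

(d) Range probability:
P(4 ≤ X ≤ 10) = P(X ≤ 10) - P(X ≤ 3)
                   = F(10) - F(3)
                   = 0.881212 - 0.068732
                   = 0.812480

This means approximately 81.2% of outcomes fall in the interval [4, 10].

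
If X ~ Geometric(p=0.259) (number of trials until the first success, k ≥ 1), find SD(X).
3.3236

We have X ~ Geometric(p=0.259) (number of trials until the first success, k ≥ 1).

For a Geometric distribution with p=0.259 (number of trials until the first success, k ≥ 1):
σ = √Var(X) = 3.3236

The standard deviation is the square root of the variance.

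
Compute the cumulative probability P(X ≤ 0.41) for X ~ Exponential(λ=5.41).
0.891184

We have X ~ Exponential(λ=5.41).

The CDF gives us P(X ≤ k).

Using the CDF:
P(X ≤ 0.41) = 0.891184

This means there's approximately a 89.1% chance that X is at most 0.41.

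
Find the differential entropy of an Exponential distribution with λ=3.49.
-0.2499 nats

We have X ~ Exponential(λ=3.49).

The differential entropy measures the uncertainty or information content of the distribution.

For an Exponential distribution with λ=3.49:
h(X) = -0.2499 nats

(In bits, this would be -0.3605 bits.)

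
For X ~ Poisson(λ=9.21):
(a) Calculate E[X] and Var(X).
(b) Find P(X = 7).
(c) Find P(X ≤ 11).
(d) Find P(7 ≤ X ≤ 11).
(a) E[X] = 9.2100, Var(X) = 9.2100
(b) P(X = 7) = 0.111567
(c) P(X ≤ 11) = 0.782172
(d) P(7 ≤ X ≤ 11) = 0.593856

We have X ~ Poisson(λ=9.21).

(a) Moments:
E[X] = 9.2100
Var(X) = 9.2100
σ = √Var(X) = 3.0348

(b) Point probability using PMF:
P(X = 7) = 0.111567

(c) Cumulative probability using CDF:
P(X ≤ 11) = F(11) = 0.782172

(d) Range probability:
P(7 ≤ X ≤ 11) = P(X ≤ 11) - P(X ≤ 6)
                   = F(11) - F(6)
                   = 0.782172 - 0.188316
                   = 0.593856

This means approximately 59.4% of outcomes fall in the interval [7, 11].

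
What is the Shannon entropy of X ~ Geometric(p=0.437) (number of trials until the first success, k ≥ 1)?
1.5679 nats

We have X ~ Geometric(p=0.437) (number of trials until the first success, k ≥ 1).

The Shannon entropy measures the uncertainty or information content of the distribution.

For a Geometric distribution with p=0.437 (number of trials until the first success, k ≥ 1):
H(X) = 1.5679 nats

(In bits, this would be 2.2621 bits.)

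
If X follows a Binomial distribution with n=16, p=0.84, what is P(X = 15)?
0.187253

We have X ~ Binomial(n=16, p=0.84).

For a Binomial distribution, the PMF gives us the probability of each outcome.

Using the PMF formula:
P(X = 15) = 0.187253

Rounded to 4 decimal places: 0.1873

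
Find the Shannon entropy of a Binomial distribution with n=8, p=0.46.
1.7599 nats

We have X ~ Binomial(n=8, p=0.46).

The Shannon entropy measures the uncertainty or information content of the distribution.

For a Binomial distribution with n=8, p=0.46:
H(X) = 1.7599 nats

(In bits, this would be 2.5389 bits.)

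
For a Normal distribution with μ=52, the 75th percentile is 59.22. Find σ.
σ = 10.7044

For X ~ Normal(μ, σ), the p-th percentile satisfies x = μ + z_p × σ,
where z_p = Φ⁻¹(p) is the standard normal quantile.

Step 1: z_{0.75} = Φ⁻¹(0.75) = 0.6745

Step 2: Solve for σ:
59.22 = 52 + 0.6745 × σ
σ = (59.22 - 52) / 0.6745
σ = 7.22 / 0.6745
σ = 10.7044

Verification: μ + z × σ = 52 + 0.6745 × 10.7044 = 59.22 ✓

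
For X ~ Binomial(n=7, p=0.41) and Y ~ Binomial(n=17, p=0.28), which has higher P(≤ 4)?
X has higher probability (P(X ≤ 4) = 0.8937 > P(Y ≤ 4) = 0.4604)

Compute P(≤ 4) for each distribution:

X ~ Binomial(n=7, p=0.41):
P(X ≤ 4) = 0.8937

Y ~ Binomial(n=17, p=0.28):
P(Y ≤ 4) = 0.4604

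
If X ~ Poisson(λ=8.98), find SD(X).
2.9967

We have X ~ Poisson(λ=8.98).

For a Poisson distribution with λ=8.98:
σ = √Var(X) = 2.9967

The standard deviation is the square root of the variance.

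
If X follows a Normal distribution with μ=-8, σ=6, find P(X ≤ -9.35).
0.410990

We have X ~ Normal(μ=-8, σ=6).

The CDF gives us P(X ≤ k).

Using the CDF:
P(X ≤ -9.35) = 0.410990

This means there's approximately a 41.1% chance that X is at most -9.35.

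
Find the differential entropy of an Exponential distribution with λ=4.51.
-0.5063 nats

We have X ~ Exponential(λ=4.51).

The differential entropy measures the uncertainty or information content of the distribution.

For an Exponential distribution with λ=4.51:
h(X) = -0.5063 nats

(In bits, this would be -0.7304 bits.)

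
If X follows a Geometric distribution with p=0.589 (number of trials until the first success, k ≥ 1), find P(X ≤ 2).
0.831079

We have X ~ Geometric(p=0.589) (number of trials until the first success, k ≥ 1).

The CDF gives us P(X ≤ k).

Using the CDF:
P(X ≤ 2) = 0.831079

This means there's approximately a 83.1% chance that X is at most 2.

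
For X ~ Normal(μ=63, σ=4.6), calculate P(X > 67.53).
0.162365

We have X ~ Normal(μ=63, σ=4.6).

P(X > 67.53) = 1 - P(X ≤ 67.53)
                = 1 - F(67.53)
                = 1 - 0.837635
                = 0.162365

So there's approximately a 16.2% chance that X exceeds 67.53.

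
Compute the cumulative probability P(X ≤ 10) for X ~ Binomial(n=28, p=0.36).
0.572595

We have X ~ Binomial(n=28, p=0.36).

The CDF gives us P(X ≤ k).

Using the CDF:
P(X ≤ 10) = 0.572595

This means there's approximately a 57.3% chance that X is at most 10.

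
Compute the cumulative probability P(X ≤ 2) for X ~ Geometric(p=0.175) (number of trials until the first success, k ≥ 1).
0.319375

We have X ~ Geometric(p=0.175) (number of trials until the first success, k ≥ 1).

The CDF gives us P(X ≤ k).

Using the CDF:
P(X ≤ 2) = 0.319375

This means there's approximately a 31.9% chance that X is at most 2.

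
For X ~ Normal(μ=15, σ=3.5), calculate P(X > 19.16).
0.117304

We have X ~ Normal(μ=15, σ=3.5).

P(X > 19.16) = 1 - P(X ≤ 19.16)
                = 1 - F(19.16)
                = 1 - 0.882696
                = 0.117304

So there's approximately a 11.7% chance that X exceeds 19.16.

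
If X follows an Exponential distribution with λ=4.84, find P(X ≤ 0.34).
0.807103

We have X ~ Exponential(λ=4.84).

The CDF gives us P(X ≤ k).

Using the CDF:
P(X ≤ 0.34) = 0.807103

This means there's approximately a 80.7% chance that X is at most 0.34.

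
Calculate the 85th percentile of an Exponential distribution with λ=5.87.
0.3232

We have X ~ Exponential(λ=5.87).

We want to find x such that P(X ≤ x) = 0.85.

This is the 85th percentile, which means 85% of values fall below this point.

Using the inverse CDF (quantile function):
x = F⁻¹(0.85) = 0.3232

Verification: P(X ≤ 0.3232) = 0.85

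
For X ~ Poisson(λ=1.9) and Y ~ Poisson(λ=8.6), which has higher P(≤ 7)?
X has higher probability (P(X ≤ 7) = 0.9992 > P(Y ≤ 7) = 0.3728)

Compute P(≤ 7) for each distribution:

X ~ Poisson(λ=1.9):
P(X ≤ 7) = 0.9992

Y ~ Poisson(λ=8.6):
P(Y ≤ 7) = 0.3728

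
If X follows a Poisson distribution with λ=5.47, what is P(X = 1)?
0.023035

We have X ~ Poisson(λ=5.47).

For a Poisson distribution, the PMF gives us the probability of each outcome.

Using the PMF formula:
P(X = 1) = 0.023035

Rounded to 4 decimal places: 0.0230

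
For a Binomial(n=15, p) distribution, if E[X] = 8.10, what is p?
p = 0.54

For a Binomial(n, p) distribution:
E[X] = n × p

Given n = 15 and E[X] = 8.10:
8.10 = 15 × p
p = 8.10 / 15 = 0.54

Verification: Binomial(15, 0.54) has E[X] = 8.10 ✓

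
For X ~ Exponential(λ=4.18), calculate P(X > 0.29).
0.297542

We have X ~ Exponential(λ=4.18).

P(X > 0.29) = 1 - P(X ≤ 0.29)
                = 1 - F(0.29)
                = 1 - 0.702458
                = 0.297542

So there's approximately a 29.8% chance that X exceeds 0.29.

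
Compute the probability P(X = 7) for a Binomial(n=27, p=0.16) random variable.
0.072921

We have X ~ Binomial(n=27, p=0.16).

For a Binomial distribution, the PMF gives us the probability of each outcome.

Using the PMF formula:
P(X = 7) = 0.072921

Rounded to 4 decimal places: 0.0729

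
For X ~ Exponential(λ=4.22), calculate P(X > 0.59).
0.082927

We have X ~ Exponential(λ=4.22).

P(X > 0.59) = 1 - P(X ≤ 0.59)
                = 1 - F(0.59)
                = 1 - 0.917073
                = 0.082927

So there's approximately a 8.3% chance that X exceeds 0.59.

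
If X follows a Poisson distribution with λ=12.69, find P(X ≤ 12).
0.497556

We have X ~ Poisson(λ=12.69).

The CDF gives us P(X ≤ k).

Using the CDF:
P(X ≤ 12) = 0.497556

This means there's approximately a 49.8% chance that X is at most 12.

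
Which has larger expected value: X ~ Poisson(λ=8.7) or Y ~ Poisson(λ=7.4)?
X has larger mean (8.7000 > 7.4000)

Compute the expected value for each distribution:

X ~ Poisson(λ=8.7):
E[X] = 8.7000

Y ~ Poisson(λ=7.4):
E[Y] = 7.4000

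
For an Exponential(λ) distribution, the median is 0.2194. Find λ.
λ = 3.1593

For X ~ Exponential(λ), the CDF is F(x) = 1 - e^(-λx).
The median m satisfies F(m) = 0.5:
1 - e^(-λm) = 0.5
e^(-λm) = 0.5
λm = ln(2)
m = ln(2) / λ

Given m = 0.2194:
λ = ln(2) / 0.2194 = 0.693147 / 0.2194 = 3.1593

Verification: ln(2) / 3.1593 = 0.2194 ✓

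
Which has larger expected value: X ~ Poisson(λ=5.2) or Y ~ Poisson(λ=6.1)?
Y has larger mean (6.1000 > 5.2000)

Compute the expected value for each distribution:

X ~ Poisson(λ=5.2):
E[X] = 5.2000

Y ~ Poisson(λ=6.1):
E[Y] = 6.1000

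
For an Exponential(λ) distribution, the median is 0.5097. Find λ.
λ = 1.3599

For X ~ Exponential(λ), the CDF is F(x) = 1 - e^(-λx).
The median m satisfies F(m) = 0.5:
1 - e^(-λm) = 0.5
e^(-λm) = 0.5
λm = ln(2)
m = ln(2) / λ

Given m = 0.5097:
λ = ln(2) / 0.5097 = 0.693147 / 0.5097 = 1.3599

Verification: ln(2) / 1.3599 = 0.5097 ✓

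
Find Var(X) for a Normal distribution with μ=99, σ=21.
441.0000

We have X ~ Normal(μ=99, σ=21).

For a Normal distribution with μ=99, σ=21:
Var(X) = 441.0000

The variance measures the spread of the distribution around the mean.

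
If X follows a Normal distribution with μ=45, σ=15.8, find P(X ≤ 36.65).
0.298583

We have X ~ Normal(μ=45, σ=15.8).

The CDF gives us P(X ≤ k).

Using the CDF:
P(X ≤ 36.65) = 0.298583

This means there's approximately a 29.9% chance that X is at most 36.65.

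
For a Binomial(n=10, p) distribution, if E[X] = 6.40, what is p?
p = 0.64

For a Binomial(n, p) distribution:
E[X] = n × p

Given n = 10 and E[X] = 6.40:
6.40 = 10 × p
p = 6.40 / 10 = 0.64

Verification: Binomial(10, 0.64) has E[X] = 6.40 ✓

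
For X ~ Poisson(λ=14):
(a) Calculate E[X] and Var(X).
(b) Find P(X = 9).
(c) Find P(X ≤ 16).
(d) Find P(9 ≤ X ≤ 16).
(a) E[X] = 14.0000, Var(X) = 14.0000
(b) P(X = 9) = 0.047344
(c) P(X ≤ 16) = 0.755918
(d) P(9 ≤ X ≤ 16) = 0.693863

We have X ~ Poisson(λ=14).

(a) Moments:
E[X] = 14.0000
Var(X) = 14.0000
σ = √Var(X) = 3.7417

(b) Point probability using PMF:
P(X = 9) = 0.047344

(c) Cumulative probability using CDF:
P(X ≤ 16) = F(16) = 0.755918

(d) Range probability:
P(9 ≤ X ≤ 16) = P(X ≤ 16) - P(X ≤ 8)
                   = F(16) - F(8)
                   = 0.755918 - 0.062055
                   = 0.693863

This means approximately 69.4% of outcomes fall in the interval [9, 16].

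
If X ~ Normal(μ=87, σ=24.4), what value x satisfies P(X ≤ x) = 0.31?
74.9013

We have X ~ Normal(μ=87, σ=24.4).

We want to find x such that P(X ≤ x) = 0.31.

This is the 31st percentile, which means 31% of values fall below this point.

Using the inverse CDF (quantile function):
x = F⁻¹(0.31) = 74.9013

Verification: P(X ≤ 74.9013) = 0.31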